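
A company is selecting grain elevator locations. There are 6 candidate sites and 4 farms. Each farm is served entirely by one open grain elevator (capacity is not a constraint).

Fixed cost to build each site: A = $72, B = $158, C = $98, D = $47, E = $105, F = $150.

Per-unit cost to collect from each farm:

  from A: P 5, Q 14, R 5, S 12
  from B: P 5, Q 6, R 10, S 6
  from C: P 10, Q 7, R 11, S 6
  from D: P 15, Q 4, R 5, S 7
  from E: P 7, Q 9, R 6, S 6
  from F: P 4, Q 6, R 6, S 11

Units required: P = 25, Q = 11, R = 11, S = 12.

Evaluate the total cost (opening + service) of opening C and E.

Total cost: 593

Each farm is assigned to its cheapest site among the open ones.
{C, E}: P→E 7·25=175, Q→C 7·11=77, R→E 6·11=66, S→C 6·12=72. Service 390; fixed 203; total 593.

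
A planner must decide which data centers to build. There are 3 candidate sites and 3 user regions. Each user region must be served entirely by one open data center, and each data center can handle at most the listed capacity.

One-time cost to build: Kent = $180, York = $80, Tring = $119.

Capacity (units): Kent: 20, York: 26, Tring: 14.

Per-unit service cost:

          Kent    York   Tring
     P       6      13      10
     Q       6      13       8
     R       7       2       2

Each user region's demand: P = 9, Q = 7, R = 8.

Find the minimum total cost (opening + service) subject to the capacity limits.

Open {York}: P→York 13·9=117, Q→York 13·7=91, R→York 2·8=16.
Loads: York carries 24/26. Service 224; fixed 80; total 304.
Next best feasible plan costs 372.

Minimum total cost: 304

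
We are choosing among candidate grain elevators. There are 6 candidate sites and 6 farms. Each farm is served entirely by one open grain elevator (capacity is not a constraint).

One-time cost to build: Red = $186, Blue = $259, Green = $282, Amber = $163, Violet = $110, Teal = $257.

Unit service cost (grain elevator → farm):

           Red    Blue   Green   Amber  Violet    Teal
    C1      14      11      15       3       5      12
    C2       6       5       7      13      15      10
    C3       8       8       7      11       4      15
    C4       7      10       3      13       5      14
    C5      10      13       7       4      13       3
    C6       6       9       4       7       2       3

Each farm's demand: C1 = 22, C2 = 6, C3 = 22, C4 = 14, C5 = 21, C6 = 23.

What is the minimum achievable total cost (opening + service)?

For any fixed open set, each farm goes to its cheapest open site; total = fixed + service.
{Amber, Violet}: C1→Amber 3·22=66, C2→Amber 13·6=78, C3→Violet 4·22=88, C4→Violet 5·14=70, C5→Amber 4·21=84, C6→Violet 2·23=46. Service 432; fixed 273; total 705.
{Violet}: service 677 + fixed 110 = 787
{Violet, Teal}: C1→Violet 5·22=110, C2→Teal 10·6=60, C3→Violet 4·22=88, C4→Violet 5·14=70, C5→Teal 3·21=63, C6→Violet 2·23=46. Service 437; fixed 367; total 804.
{Red, Blue, Green, Amber, Violet, Teal}: C1→Amber 3·22=66, C2→Blue 5·6=30, C3→Violet 4·22=88, C4→Green 3·14=42, C5→Teal 3·21=63, C6→Violet 2·23=46. Service 335; fixed 1257; total 1592.
No other subset beats 705.

Minimum total cost: 705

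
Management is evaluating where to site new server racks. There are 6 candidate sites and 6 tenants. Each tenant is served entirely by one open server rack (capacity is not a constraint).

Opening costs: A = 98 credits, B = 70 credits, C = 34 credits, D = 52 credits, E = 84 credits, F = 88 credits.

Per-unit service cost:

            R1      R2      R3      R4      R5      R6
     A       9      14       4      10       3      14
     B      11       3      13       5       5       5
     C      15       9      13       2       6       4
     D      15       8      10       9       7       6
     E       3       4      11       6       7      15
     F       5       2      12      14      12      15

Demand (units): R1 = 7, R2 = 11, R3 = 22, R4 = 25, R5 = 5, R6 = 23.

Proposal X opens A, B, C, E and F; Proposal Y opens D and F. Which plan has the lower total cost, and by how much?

Proposal X: {A, B, C, E, F}: R1→E 3·7=21, R2→F 2·11=22, R3→A 4·22=88, R4→C 2·25=50, R5→A 3·5=15, R6→C 4·23=92. Service 288; fixed 374; total 662.
Proposal Y: {D, F}: R1→F 5·7=35, R2→F 2·11=22, R3→D 10·22=220, R4→D 9·25=225, R5→D 7·5=35, R6→D 6·23=138. Service 675; fixed 140; total 815.
Difference: |662 − 815| = 153.

Proposal X is cheaper by 153.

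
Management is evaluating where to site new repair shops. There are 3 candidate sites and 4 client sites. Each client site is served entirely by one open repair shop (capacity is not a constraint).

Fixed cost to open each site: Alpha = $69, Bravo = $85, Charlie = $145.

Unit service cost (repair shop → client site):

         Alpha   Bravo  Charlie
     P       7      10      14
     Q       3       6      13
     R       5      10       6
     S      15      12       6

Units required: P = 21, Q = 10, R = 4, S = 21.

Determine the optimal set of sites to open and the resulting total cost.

For any fixed open set, each client site goes to its cheapest open site; total = fixed + service.
{Alpha, Charlie}: P→Alpha 7·21=147, Q→Alpha 3·10=30, R→Alpha 5·4=20, S→Charlie 6·21=126. Service 323; fixed 214; total 537.
{Alpha}: service 512 + fixed 69 = 581
{Alpha, Bravo}: P→Alpha 7·21=147, Q→Alpha 3·10=30, R→Alpha 5·4=20, S→Bravo 12·21=252. Service 449; fixed 154; total 603.
{Alpha, Bravo, Charlie}: service 323 + fixed 299 = 622
(All 7 nonempty subsets were checked; Alpha and Charlie is lowest.)

Open Alpha and Charlie; minimum total cost 537.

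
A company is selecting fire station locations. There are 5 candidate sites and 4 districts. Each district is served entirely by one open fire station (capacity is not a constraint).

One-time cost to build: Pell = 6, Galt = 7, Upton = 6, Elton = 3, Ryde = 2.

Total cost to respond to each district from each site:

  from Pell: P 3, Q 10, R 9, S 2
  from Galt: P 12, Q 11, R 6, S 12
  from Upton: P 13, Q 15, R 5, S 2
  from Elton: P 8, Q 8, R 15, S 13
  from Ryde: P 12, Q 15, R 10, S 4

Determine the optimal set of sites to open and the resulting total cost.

Open Pell only; minimum total cost 30.

For any fixed open set, each district goes to its cheapest open site; total = fixed + service.
{Pell}: P→Pell 3, Q→Pell 10, R→Pell 9, S→Pell 2. Service 24; fixed 6; total 30.
{Pell, Elton}: service 22 + fixed 9 = 31
{Pell, Upton}: service 20 + fixed 12 = 32
{Pell, Galt, Upton, Elton, Ryde}: P→Pell 3, Q→Elton 8, R→Upton 5, S→Pell 2. Service 18; fixed 24; total 42.
No other subset beats 30.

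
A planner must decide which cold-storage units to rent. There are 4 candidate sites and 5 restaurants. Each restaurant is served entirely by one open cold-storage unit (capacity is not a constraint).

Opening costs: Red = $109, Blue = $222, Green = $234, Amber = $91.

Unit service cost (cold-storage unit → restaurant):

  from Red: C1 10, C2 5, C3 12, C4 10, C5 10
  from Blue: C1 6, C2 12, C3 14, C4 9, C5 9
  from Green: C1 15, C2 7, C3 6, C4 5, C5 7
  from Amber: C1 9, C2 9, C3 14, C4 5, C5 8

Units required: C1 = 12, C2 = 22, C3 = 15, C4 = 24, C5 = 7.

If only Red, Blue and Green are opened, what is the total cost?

Total cost: 1006

Each restaurant is assigned to its cheapest site among the open ones.
{Red, Blue, Green}: C1→Blue 6·12=72, C2→Red 5·22=110, C3→Green 6·15=90, C4→Green 5·24=120, C5→Green 7·7=49. Service 441; fixed 565; total 1006.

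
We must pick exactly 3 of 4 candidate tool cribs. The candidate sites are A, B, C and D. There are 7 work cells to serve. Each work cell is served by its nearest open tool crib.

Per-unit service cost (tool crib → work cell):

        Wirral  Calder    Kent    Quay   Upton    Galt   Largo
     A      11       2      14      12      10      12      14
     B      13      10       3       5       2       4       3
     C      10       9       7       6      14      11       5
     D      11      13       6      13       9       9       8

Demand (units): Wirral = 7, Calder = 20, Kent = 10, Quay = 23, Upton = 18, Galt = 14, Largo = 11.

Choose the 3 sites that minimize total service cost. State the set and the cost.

Choose A, B and C; total service cost 380.

With exactly 3 open, each work cell uses its cheapest among the chosen.
{A, B, C}: Wirral→C 10·7=70, Calder→A 2·20=40, Kent→B 3·10=30, Quay→B 5·23=115, Upton→B 2·18=36, Galt→B 4·14=56, Largo→B 3·11=33. Service cost 380.
{A, B, D}: service cost 387
{B, C, D}: service cost 520
Among all 4 size-3 choices, {A, B, C} is lowest.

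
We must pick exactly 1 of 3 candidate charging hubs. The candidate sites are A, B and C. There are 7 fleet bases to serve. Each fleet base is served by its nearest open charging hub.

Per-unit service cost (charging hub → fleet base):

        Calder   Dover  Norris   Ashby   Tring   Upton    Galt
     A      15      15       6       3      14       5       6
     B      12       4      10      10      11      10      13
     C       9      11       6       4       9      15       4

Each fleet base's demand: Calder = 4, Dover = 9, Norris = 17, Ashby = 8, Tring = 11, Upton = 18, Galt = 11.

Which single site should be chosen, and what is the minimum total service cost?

Choose A only; total service cost 631.

With exactly 1 open, each fleet base uses its cheapest among the chosen.
{A}: Calder→A 15·4=60, Dover→A 15·9=135, Norris→A 6·17=102, Ashby→A 3·8=24, Tring→A 14·11=154, Upton→A 5·18=90, Galt→A 6·11=66. Service cost 631.
{C}: service cost 682
{B}: service cost 778
Among all 3 size-1 choices, {A} is lowest.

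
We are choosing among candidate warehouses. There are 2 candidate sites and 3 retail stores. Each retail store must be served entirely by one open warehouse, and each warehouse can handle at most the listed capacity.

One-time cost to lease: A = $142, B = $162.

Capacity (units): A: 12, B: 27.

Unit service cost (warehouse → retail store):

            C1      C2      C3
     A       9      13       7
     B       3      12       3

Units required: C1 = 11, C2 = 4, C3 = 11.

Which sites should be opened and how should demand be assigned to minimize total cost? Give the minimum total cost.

Minimum total cost: 276

Open {B}: C1→B 3·11=33, C2→B 12·4=48, C3→B 3·11=33.
Loads: B carries 26/27. Service 114; fixed 162; total 276.
Next best feasible plan costs 418.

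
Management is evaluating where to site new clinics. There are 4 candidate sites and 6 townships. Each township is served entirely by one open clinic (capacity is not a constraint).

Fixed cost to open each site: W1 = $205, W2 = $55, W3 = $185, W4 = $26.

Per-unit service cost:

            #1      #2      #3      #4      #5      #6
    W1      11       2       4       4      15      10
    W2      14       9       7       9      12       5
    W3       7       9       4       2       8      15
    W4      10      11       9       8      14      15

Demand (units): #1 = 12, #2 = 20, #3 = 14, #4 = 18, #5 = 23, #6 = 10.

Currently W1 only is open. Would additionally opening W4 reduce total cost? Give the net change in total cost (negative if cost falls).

Yes — net change −9 (cost falls by 9).

Current service cost with {W1}: 745.
Adding W4: each township re-picks its cheapest; new service cost 710, saving 35.
Extra fixed cost: 26. Net change = 26 − 35 = -9.
(Totals: 950 → 941.)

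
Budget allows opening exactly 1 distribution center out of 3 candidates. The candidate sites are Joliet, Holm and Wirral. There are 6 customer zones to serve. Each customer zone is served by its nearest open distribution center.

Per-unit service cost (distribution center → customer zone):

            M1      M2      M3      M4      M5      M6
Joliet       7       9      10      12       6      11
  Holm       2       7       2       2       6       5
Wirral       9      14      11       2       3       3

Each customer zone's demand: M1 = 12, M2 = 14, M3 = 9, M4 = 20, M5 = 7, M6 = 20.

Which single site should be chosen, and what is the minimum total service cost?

Choose Holm only; total service cost 322.

With exactly 1 open, each customer zone uses its cheapest among the chosen.
{Holm}: M1→Holm 2·12=24, M2→Holm 7·14=98, M3→Holm 2·9=18, M4→Holm 2·20=40, M5→Holm 6·7=42, M6→Holm 5·20=100. Service cost 322.
{Wirral}: service cost 524
{Joliet}: service cost 802
Among all 3 size-1 choices, {Holm} is lowest.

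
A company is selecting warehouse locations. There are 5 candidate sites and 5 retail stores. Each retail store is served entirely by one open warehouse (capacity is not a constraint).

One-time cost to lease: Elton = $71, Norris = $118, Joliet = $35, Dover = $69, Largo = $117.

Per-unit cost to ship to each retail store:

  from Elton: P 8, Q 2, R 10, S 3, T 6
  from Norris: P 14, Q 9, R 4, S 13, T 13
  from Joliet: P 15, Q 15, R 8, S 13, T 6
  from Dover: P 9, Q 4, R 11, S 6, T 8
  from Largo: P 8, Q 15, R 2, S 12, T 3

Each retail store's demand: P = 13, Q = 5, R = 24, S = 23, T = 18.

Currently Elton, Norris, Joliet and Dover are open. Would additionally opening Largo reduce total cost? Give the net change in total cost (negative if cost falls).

No — net change +15 (cost rises by 15).

Current service cost with {Elton, Norris, Joliet, Dover}: 387.
Adding Largo: each retail store re-picks its cheapest; new service cost 285, saving 102.
Extra fixed cost: 117. Net change = 117 − 102 = 15.
(Totals: 680 → 695.)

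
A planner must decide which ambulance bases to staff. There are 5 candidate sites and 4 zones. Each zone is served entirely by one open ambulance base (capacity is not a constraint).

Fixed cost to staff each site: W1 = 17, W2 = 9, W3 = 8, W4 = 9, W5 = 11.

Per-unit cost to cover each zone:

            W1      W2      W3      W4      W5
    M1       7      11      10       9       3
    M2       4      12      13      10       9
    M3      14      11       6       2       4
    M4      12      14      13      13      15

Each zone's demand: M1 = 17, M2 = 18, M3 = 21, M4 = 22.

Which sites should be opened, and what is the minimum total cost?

For any fixed open set, each zone goes to its cheapest open site; total = fixed + service.
{W1, W4, W5}: M1→W5 3·17=51, M2→W1 4·18=72, M3→W4 2·21=42, M4→W1 12·22=264. Service 429; fixed 37; total 466.
{W1, W3, W4, W5}: M1→W5 3·17=51, M2→W1 4·18=72, M3→W4 2·21=42, M4→W1 12·22=264. Service 429; fixed 45; total 474.
{W1, W2, W4, W5}: service 429 + fixed 46 = 475
{W1, W2, W3, W4, W5}: service 429 + fixed 54 = 483
No other subset beats 466.

Open W1, W4 and W5; minimum total cost 466.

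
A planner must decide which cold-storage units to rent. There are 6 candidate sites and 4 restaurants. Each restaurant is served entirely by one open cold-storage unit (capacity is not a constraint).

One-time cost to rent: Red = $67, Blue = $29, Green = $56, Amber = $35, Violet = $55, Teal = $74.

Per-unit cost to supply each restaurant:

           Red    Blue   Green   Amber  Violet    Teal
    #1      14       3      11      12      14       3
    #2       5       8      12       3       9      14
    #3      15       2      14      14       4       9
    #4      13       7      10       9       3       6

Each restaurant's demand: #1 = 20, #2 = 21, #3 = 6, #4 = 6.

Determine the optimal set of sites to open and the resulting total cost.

For any fixed open set, each restaurant goes to its cheapest open site; total = fixed + service.
{Blue, Amber}: #1→Blue 3·20=60, #2→Amber 3·21=63, #3→Blue 2·6=12, #4→Blue 7·6=42. Service 177; fixed 64; total 241.
{Blue, Amber, Violet}: #1→Blue 3·20=60, #2→Amber 3·21=63, #3→Blue 2·6=12, #4→Violet 3·6=18. Service 153; fixed 119; total 272.
{Blue, Green, Amber}: service 177 + fixed 120 = 297
{Red, Blue, Green, Amber, Violet, Teal}: #1→Blue 3·20=60, #2→Amber 3·21=63, #3→Blue 2·6=12, #4→Violet 3·6=18. Service 153; fixed 316; total 469.
No other subset beats 241.

Open Blue and Amber; minimum total cost 241.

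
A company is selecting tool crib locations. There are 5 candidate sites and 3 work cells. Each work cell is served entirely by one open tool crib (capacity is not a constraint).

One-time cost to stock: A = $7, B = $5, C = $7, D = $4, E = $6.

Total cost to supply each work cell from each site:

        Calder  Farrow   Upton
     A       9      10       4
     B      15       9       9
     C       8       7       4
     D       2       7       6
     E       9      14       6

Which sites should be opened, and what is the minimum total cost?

For any fixed open set, each work cell goes to its cheapest open site; total = fixed + service.
{D}: Calder→D 2, Farrow→D 7, Upton→D 6. Service 15; fixed 4; total 19.
{A, D}: Calder→D 2, Farrow→D 7, Upton→A 4. Service 13; fixed 11; total 24.
{B, D}: Calder→D 2, Farrow→D 7, Upton→D 6. Service 15; fixed 9; total 24.
{A, B, C, D, E}: service 13 + fixed 29 = 42
No other subset beats 19.

Open D only; minimum total cost 19.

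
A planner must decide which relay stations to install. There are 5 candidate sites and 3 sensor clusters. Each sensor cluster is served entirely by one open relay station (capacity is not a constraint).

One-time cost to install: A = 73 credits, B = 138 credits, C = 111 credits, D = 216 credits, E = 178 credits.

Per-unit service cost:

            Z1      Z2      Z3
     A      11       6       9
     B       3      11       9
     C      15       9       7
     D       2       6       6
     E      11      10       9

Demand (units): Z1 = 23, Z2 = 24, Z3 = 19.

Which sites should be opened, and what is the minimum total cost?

For any fixed open set, each sensor cluster goes to its cheapest open site; total = fixed + service.
{D}: Z1→D 2·23=46, Z2→D 6·24=144, Z3→D 6·19=114. Service 304; fixed 216; total 520.
{A, D}: Z1→D 2·23=46, Z2→A 6·24=144, Z3→D 6·19=114. Service 304; fixed 289; total 593.
{A, B}: Z1→B 3·23=69, Z2→A 6·24=144, Z3→A 9·19=171. Service 384; fixed 211; total 595.
{A, B, C, D, E}: service 304 + fixed 716 = 1020
No other subset beats 520.

Open D only; minimum total cost 520.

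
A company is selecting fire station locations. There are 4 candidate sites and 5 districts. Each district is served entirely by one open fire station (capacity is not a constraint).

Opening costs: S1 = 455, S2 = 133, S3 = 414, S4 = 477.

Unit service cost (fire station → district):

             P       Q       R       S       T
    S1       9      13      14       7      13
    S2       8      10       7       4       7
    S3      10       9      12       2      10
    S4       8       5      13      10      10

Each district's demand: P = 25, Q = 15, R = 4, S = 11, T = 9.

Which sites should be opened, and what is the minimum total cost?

Open S2 only; minimum total cost 618.

For any fixed open set, each district goes to its cheapest open site; total = fixed + service.
{S2}: P→S2 8·25=200, Q→S2 10·15=150, R→S2 7·4=28, S→S2 4·11=44, T→S2 7·9=63. Service 485; fixed 133; total 618.
{S3}: P→S3 10·25=250, Q→S3 9·15=135, R→S3 12·4=48, S→S3 2·11=22, T→S3 10·9=90. Service 545; fixed 414; total 959.
{S2, S3}: service 448 + fixed 547 = 995
{S1, S2, S3, S4}: P→S2 8·25=200, Q→S4 5·15=75, R→S2 7·4=28, S→S3 2·11=22, T→S2 7·9=63. Service 388; fixed 1479; total 1867.
No other subset beats 618.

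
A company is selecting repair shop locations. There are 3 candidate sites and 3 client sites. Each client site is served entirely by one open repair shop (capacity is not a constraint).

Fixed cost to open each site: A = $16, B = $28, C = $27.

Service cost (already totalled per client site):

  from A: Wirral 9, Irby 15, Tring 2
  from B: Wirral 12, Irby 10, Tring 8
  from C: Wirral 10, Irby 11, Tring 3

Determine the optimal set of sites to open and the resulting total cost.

Open A only; minimum total cost 42.

For any fixed open set, each client site goes to its cheapest open site; total = fixed + service.
{A}: Wirral→A 9, Irby→A 15, Tring→A 2. Service 26; fixed 16; total 42.
{C}: Wirral→C 10, Irby→C 11, Tring→C 3. Service 24; fixed 27; total 51.
{B}: service 30 + fixed 28 = 58
{A, B, C}: Wirral→A 9, Irby→B 10, Tring→A 2. Service 21; fixed 71; total 92.
(All 7 nonempty subsets were checked; A only is lowest.)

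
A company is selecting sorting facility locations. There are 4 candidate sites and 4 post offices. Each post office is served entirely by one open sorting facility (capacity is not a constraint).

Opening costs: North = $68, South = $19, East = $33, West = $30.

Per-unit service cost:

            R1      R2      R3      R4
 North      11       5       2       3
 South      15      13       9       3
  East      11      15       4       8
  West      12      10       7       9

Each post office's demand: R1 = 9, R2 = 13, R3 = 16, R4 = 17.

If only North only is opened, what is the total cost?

Total cost: 315

Each post office is assigned to its cheapest site among the open ones.
{North}: R1→North 11·9=99, R2→North 5·13=65, R3→North 2·16=32, R4→North 3·17=51. Service 247; fixed 68; total 315.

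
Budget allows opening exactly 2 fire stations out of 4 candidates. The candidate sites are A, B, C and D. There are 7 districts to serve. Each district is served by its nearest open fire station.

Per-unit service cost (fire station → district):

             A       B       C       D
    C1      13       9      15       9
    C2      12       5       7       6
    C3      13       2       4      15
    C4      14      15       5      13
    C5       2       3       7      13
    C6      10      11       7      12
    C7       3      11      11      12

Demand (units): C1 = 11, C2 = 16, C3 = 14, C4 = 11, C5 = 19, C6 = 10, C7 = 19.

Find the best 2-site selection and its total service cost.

Choose A and C; total service cost 531.

With exactly 2 open, each district uses its cheapest among the chosen.
{A, C}: C1→A 13·11=143, C2→C 7·16=112, C3→C 4·14=56, C4→C 5·11=55, C5→A 2·19=38, C6→C 7·10=70, C7→A 3·19=57. Service cost 531.
{A, B}: service cost 556
{B, C}: service cost 598
Among all 6 size-2 choices, {A, C} is lowest.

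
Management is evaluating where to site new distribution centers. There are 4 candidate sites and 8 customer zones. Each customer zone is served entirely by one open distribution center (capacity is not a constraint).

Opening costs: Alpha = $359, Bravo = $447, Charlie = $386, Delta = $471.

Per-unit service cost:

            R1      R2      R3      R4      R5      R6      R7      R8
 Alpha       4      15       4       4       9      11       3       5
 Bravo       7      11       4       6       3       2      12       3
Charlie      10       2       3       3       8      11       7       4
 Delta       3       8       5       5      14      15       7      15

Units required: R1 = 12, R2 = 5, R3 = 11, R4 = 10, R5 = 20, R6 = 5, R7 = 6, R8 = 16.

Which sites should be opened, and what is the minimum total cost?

Open Bravo only; minimum total cost 880.

For any fixed open set, each customer zone goes to its cheapest open site; total = fixed + service.
{Bravo}: R1→Bravo 7·12=84, R2→Bravo 11·5=55, R3→Bravo 4·11=44, R4→Bravo 6·10=60, R5→Bravo 3·20=60, R6→Bravo 2·5=10, R7→Bravo 12·6=72, R8→Bravo 3·16=48. Service 433; fixed 447; total 880.
{Alpha}: service 540 + fixed 359 = 899
{Charlie}: service 514 + fixed 386 = 900
{Alpha, Bravo, Charlie, Delta}: R1→Delta 3·12=36, R2→Charlie 2·5=10, R3→Charlie 3·11=33, R4→Charlie 3·10=30, R5→Bravo 3·20=60, R6→Bravo 2·5=10, R7→Alpha 3·6=18, R8→Bravo 3·16=48. Service 245; fixed 1663; total 1908.
No other subset beats 880.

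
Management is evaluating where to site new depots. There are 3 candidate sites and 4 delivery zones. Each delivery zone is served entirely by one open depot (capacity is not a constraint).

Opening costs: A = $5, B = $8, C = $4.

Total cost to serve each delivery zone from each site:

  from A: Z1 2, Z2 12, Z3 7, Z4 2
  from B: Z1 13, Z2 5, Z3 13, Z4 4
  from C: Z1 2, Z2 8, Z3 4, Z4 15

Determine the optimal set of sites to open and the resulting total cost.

Open A and C; minimum total cost 25.

For any fixed open set, each delivery zone goes to its cheapest open site; total = fixed + service.
{A, C}: Z1→A 2, Z2→C 8, Z3→C 4, Z4→A 2. Service 16; fixed 9; total 25.
{B, C}: service 15 + fixed 12 = 27
{A}: service 23 + fixed 5 = 28
{A, B, C}: Z1→A 2, Z2→B 5, Z3→C 4, Z4→A 2. Service 13; fixed 17; total 30.
(All 7 nonempty subsets were checked; A and C is lowest.)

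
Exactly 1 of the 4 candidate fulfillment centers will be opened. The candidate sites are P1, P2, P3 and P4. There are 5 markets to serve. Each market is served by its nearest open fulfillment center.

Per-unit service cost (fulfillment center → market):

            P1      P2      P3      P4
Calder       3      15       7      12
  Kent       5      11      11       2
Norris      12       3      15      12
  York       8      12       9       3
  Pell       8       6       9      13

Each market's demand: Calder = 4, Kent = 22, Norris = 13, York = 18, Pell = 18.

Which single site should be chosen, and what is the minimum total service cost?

Choose P4 only; total service cost 536.

With exactly 1 open, each market uses its cheapest among the chosen.
{P4}: Calder→P4 12·4=48, Kent→P4 2·22=44, Norris→P4 12·13=156, York→P4 3·18=54, Pell→P4 13·18=234. Service cost 536.
{P1}: service cost 566
{P2}: service cost 665
Among all 4 size-1 choices, {P4} is lowest.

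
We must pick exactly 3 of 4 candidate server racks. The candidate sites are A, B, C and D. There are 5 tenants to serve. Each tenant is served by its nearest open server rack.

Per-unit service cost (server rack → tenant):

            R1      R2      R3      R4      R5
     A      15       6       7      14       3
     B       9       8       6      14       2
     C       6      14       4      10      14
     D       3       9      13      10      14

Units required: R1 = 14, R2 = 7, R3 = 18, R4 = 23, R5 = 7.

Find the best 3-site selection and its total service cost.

Choose A, C and D; total service cost 407.

With exactly 3 open, each tenant uses its cheapest among the chosen.
{A, C, D}: R1→D 3·14=42, R2→A 6·7=42, R3→C 4·18=72, R4→C 10·23=230, R5→A 3·7=21. Service cost 407.
{B, C, D}: service cost 414
{A, B, D}: service cost 436
Among all 4 size-3 choices, {A, C, D} is lowest.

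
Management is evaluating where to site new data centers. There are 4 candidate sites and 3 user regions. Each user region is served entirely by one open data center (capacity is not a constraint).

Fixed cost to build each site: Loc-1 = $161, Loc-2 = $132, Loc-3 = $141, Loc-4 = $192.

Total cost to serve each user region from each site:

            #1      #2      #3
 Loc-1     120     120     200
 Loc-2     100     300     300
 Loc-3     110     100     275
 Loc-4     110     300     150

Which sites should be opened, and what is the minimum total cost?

For any fixed open set, each user region goes to its cheapest open site; total = fixed + service.
{Loc-1}: #1→Loc-1 120, #2→Loc-1 120, #3→Loc-1 200. Service 440; fixed 161; total 601.
{Loc-3}: service 485 + fixed 141 = 626
{Loc-3, Loc-4}: service 360 + fixed 333 = 693
{Loc-1, Loc-2, Loc-3, Loc-4}: #1→Loc-2 100, #2→Loc-3 100, #3→Loc-4 150. Service 350; fixed 626; total 976.
No other subset beats 601.

Open Loc-1 only; minimum total cost 601.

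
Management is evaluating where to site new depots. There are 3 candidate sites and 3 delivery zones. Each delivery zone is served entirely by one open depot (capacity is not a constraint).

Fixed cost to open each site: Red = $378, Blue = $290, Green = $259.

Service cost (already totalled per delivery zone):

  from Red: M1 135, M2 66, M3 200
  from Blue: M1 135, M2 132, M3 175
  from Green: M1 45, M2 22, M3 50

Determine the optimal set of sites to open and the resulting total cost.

Open Green only; minimum total cost 376.

For any fixed open set, each delivery zone goes to its cheapest open site; total = fixed + service.
{Green}: M1→Green 45, M2→Green 22, M3→Green 50. Service 117; fixed 259; total 376.
{Blue, Green}: M1→Green 45, M2→Green 22, M3→Green 50. Service 117; fixed 549; total 666.
{Blue}: M1→Blue 135, M2→Blue 132, M3→Blue 175. Service 442; fixed 290; total 732.
{Red, Blue, Green}: M1→Green 45, M2→Green 22, M3→Green 50. Service 117; fixed 927; total 1044.
No other subset beats 376.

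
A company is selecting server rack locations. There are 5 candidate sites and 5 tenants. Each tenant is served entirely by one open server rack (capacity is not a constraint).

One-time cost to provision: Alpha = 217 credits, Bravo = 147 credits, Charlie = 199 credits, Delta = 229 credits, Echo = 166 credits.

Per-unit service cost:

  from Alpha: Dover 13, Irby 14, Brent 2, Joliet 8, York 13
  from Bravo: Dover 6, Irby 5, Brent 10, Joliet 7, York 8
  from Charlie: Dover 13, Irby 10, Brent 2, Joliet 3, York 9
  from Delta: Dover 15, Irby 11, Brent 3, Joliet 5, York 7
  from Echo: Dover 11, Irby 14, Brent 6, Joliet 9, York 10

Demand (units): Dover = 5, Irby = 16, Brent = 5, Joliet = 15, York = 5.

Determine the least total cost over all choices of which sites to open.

For any fixed open set, each tenant goes to its cheapest open site; total = fixed + service.
{Bravo}: Dover→Bravo 6·5=30, Irby→Bravo 5·16=80, Brent→Bravo 10·5=50, Joliet→Bravo 7·15=105, York→Bravo 8·5=40. Service 305; fixed 147; total 452.
{Charlie}: service 325 + fixed 199 = 524
{Bravo, Charlie}: service 205 + fixed 346 = 551
{Alpha, Bravo, Charlie, Delta, Echo}: Dover→Bravo 6·5=30, Irby→Bravo 5·16=80, Brent→Alpha 2·5=10, Joliet→Charlie 3·15=45, York→Delta 7·5=35. Service 200; fixed 958; total 1158.
No other subset beats 452.

Minimum total cost: 452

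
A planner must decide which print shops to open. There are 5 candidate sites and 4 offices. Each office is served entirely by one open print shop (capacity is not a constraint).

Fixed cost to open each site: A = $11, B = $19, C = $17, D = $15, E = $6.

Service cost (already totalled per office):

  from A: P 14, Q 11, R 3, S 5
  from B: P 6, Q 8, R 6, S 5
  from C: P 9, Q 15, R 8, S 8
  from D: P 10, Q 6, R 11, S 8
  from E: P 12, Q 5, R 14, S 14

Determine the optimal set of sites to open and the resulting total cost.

Open A and E; minimum total cost 42.

For any fixed open set, each office goes to its cheapest open site; total = fixed + service.
{A, E}: P→E 12, Q→E 5, R→A 3, S→A 5. Service 25; fixed 17; total 42.
{A}: service 33 + fixed 11 = 44
{B}: P→B 6, Q→B 8, R→B 6, S→B 5. Service 25; fixed 19; total 44.
{A, B, C, D, E}: P→B 6, Q→E 5, R→A 3, S→A 5. Service 19; fixed 68; total 87.
No other subset beats 42.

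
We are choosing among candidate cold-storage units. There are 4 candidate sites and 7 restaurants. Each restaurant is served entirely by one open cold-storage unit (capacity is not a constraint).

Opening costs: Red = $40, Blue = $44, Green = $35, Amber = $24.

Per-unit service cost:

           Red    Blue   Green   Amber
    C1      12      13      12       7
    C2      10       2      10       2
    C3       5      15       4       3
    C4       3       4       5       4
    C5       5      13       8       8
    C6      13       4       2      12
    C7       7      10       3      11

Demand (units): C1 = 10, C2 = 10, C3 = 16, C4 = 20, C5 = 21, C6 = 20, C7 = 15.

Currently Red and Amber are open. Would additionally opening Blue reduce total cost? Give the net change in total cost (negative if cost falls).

Yes — net change −116 (cost falls by 116).

Current service cost with {Red, Amber}: 648.
Adding Blue: each restaurant re-picks its cheapest; new service cost 488, saving 160.
Extra fixed cost: 44. Net change = 44 − 160 = -116.
(Totals: 712 → 596.)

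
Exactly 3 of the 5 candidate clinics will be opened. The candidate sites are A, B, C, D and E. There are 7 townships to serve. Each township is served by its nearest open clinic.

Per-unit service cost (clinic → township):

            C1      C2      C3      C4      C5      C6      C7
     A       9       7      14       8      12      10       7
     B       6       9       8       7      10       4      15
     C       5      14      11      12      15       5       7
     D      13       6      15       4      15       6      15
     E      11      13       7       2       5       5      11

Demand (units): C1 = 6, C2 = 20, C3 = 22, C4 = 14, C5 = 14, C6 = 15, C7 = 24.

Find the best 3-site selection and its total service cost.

Choose C, D and E; total service cost 645.

With exactly 3 open, each township uses its cheapest among the chosen.
{C, D, E}: C1→C 5·6=30, C2→D 6·20=120, C3→E 7·22=154, C4→E 2·14=28, C5→E 5·14=70, C6→C 5·15=75, C7→C 7·24=168. Service cost 645.
{A, B, E}: service cost 656
{A, C, E}: service cost 665
Among all 10 size-3 choices, {C, D, E} is lowest.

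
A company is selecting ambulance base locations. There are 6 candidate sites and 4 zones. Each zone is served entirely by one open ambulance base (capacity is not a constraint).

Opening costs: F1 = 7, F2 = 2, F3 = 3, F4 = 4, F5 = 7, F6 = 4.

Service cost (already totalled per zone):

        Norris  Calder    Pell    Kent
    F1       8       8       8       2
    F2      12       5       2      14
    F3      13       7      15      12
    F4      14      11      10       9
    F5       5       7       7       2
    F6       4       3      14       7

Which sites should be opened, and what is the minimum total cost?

For any fixed open set, each zone goes to its cheapest open site; total = fixed + service.
{F2, F6}: Norris→F6 4, Calder→F6 3, Pell→F2 2, Kent→F6 7. Service 16; fixed 6; total 22.
{F2, F5}: Norris→F5 5, Calder→F2 5, Pell→F2 2, Kent→F5 2. Service 14; fixed 9; total 23.
{F1, F2, F6}: service 11 + fixed 13 = 24
{F1, F2, F3, F4, F5, F6}: service 11 + fixed 27 = 38
No other subset beats 22.

Open F2 and F6; minimum total cost 22.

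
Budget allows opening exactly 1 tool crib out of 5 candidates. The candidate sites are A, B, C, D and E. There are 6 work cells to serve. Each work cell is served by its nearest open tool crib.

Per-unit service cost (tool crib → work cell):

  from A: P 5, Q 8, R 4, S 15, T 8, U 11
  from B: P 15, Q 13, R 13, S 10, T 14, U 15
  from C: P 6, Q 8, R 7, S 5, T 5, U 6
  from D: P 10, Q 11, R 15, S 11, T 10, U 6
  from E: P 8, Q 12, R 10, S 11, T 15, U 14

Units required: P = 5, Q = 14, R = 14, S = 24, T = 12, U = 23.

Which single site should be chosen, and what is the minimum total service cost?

Choose C only; total service cost 558.

With exactly 1 open, each work cell uses its cheapest among the chosen.
{C}: P→C 6·5=30, Q→C 8·14=112, R→C 7·14=98, S→C 5·24=120, T→C 5·12=60, U→C 6·23=138. Service cost 558.
{A}: service cost 902
{D}: service cost 936
Among all 5 size-1 choices, {C} is lowest.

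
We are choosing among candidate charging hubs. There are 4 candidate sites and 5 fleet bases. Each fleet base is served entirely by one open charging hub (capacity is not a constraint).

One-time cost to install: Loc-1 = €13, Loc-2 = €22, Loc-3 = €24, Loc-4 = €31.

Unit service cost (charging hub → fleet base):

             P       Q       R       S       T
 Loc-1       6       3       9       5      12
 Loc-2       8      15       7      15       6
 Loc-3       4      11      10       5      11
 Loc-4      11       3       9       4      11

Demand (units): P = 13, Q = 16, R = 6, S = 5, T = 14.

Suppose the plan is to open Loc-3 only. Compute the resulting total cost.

Total cost: 491

Each fleet base is assigned to its cheapest site among the open ones.
{Loc-3}: P→Loc-3 4·13=52, Q→Loc-3 11·16=176, R→Loc-3 10·6=60, S→Loc-3 5·5=25, T→Loc-3 11·14=154. Service 467; fixed 24; total 491.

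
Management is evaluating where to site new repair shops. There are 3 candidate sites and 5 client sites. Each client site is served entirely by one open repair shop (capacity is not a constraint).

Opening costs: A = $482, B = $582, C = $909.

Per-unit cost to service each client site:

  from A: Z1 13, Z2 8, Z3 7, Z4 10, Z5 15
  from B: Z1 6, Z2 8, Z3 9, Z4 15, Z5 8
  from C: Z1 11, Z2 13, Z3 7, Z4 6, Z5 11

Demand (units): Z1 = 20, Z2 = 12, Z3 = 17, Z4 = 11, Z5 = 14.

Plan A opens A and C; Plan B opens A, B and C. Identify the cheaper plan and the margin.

Plan A: {A, C}: Z1→C 11·20=220, Z2→A 8·12=96, Z3→A 7·17=119, Z4→C 6·11=66, Z5→C 11·14=154. Service 655; fixed 1391; total 2046.
Plan B: {A, B, C}: Z1→B 6·20=120, Z2→A 8·12=96, Z3→A 7·17=119, Z4→C 6·11=66, Z5→B 8·14=112. Service 513; fixed 1973; total 2486.
Difference: |2046 − 2486| = 440.

Plan A is cheaper by 440.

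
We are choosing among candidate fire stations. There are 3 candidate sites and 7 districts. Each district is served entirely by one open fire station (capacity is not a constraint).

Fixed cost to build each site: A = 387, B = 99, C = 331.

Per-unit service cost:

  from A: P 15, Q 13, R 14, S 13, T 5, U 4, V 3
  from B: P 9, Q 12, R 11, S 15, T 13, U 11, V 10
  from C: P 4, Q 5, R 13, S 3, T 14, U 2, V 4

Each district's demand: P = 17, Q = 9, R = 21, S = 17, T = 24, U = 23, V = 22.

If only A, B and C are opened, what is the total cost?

Each district is assigned to its cheapest site among the open ones.
{A, B, C}: P→C 4·17=68, Q→C 5·9=45, R→B 11·21=231, S→C 3·17=51, T→A 5·24=120, U→C 2·23=46, V→A 3·22=66. Service 627; fixed 817; total 1444.

Total cost: 1444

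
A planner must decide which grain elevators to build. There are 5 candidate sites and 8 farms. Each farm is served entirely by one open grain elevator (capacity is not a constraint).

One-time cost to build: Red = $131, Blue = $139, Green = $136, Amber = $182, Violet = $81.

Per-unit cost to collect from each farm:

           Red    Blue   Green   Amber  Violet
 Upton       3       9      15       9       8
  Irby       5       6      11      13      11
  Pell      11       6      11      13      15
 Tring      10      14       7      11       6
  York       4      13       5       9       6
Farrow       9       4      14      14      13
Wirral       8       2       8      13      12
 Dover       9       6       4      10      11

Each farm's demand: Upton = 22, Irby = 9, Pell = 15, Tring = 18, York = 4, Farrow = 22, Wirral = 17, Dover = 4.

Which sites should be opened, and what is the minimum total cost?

For any fixed open set, each farm goes to its cheapest open site; total = fixed + service.
{Red, Blue}: Upton→Red 3·22=66, Irby→Red 5·9=45, Pell→Blue 6·15=90, Tring→Red 10·18=180, York→Red 4·4=16, Farrow→Blue 4·22=88, Wirral→Blue 2·17=34, Dover→Blue 6·4=24. Service 543; fixed 270; total 813.
{Blue, Violet}: service 598 + fixed 220 = 818
{Red, Blue, Violet}: service 471 + fixed 351 = 822
{Red, Blue, Green, Amber, Violet}: service 463 + fixed 669 = 1132
No other subset beats 813.

Open Red and Blue; minimum total cost 813.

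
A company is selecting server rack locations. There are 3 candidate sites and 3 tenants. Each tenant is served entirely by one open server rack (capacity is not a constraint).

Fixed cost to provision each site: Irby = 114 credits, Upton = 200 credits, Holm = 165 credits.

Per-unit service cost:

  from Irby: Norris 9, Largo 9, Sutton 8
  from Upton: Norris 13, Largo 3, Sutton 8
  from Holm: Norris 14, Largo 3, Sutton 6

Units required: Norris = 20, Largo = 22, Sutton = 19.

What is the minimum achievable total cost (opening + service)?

For any fixed open set, each tenant goes to its cheapest open site; total = fixed + service.
{Holm}: Norris→Holm 14·20=280, Largo→Holm 3·22=66, Sutton→Holm 6·19=114. Service 460; fixed 165; total 625.
{Irby, Holm}: service 360 + fixed 279 = 639
{Irby}: service 530 + fixed 114 = 644
{Irby, Upton, Holm}: Norris→Irby 9·20=180, Largo→Upton 3·22=66, Sutton→Holm 6·19=114. Service 360; fixed 479; total 839.
No other subset beats 625.

Minimum total cost: 625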